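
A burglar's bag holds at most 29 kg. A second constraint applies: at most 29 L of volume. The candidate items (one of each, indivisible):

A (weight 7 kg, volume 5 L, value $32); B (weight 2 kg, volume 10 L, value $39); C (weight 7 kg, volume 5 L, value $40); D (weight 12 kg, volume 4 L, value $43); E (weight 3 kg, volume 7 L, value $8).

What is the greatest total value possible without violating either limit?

Feasible sets respecting both limits:
- A+B+C+D: weight 28, volume 24, value 154
- B+C+D+E: weight 24, volume 26, value 130
- A+C+D+E: weight 29, volume 21, value 123
Best: $154.

$154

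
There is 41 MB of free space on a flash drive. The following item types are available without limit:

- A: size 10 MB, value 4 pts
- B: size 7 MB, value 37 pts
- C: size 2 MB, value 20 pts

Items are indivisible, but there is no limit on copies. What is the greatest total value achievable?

400 pts

Best value-per-unit is C at 20/2, and filling with it alone uses size 20×2=40. No mix of the others beats 20×20 = 400.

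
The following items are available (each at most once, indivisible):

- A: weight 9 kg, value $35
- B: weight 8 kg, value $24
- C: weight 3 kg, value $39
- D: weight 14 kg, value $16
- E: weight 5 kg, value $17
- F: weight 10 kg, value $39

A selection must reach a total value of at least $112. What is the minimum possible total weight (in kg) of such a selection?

22

Subsets with value ≥ 112, sorted by total weight:
- A+C+F: weight 22, value 113
- A+B+C+E: weight 25, value 115
Minimum weight: 22 kg.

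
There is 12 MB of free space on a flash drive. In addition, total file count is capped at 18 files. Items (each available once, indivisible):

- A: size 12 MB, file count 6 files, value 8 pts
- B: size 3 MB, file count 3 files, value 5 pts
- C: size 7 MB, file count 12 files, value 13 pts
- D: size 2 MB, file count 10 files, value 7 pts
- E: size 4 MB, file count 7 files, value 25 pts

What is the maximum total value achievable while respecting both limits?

Feasible sets respecting both limits:
- D+E: size 6, file count 17, value 32
- B+E: size 7, file count 10, value 30
- E: size 4, file count 7, value 25
- B+C: size 10, file count 15, value 18
Best: 32 pts.

32 pts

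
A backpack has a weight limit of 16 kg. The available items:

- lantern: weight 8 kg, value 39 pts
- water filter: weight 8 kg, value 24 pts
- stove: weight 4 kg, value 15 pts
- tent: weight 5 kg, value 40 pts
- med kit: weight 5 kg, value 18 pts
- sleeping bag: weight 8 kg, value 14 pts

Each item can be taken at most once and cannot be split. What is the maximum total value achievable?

Check high-value combinations within 16 kg:
- lantern+tent: weight 8+5=13, value 39+40=79
- stove+tent+med kit: weight 4+5+5=14, value 15+40+18=73
- water filter+tent: weight 8+5=13, value 24+40=64
- lantern+water filter: weight 8+8=16, value 39+24=63
Best: 79 pts.

79 pts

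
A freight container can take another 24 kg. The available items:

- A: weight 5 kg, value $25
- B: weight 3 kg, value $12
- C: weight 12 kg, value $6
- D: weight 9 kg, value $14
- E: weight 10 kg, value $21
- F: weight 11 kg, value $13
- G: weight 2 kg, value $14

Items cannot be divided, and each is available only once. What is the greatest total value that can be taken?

$72

This is a 0/1 knapsack; check combinations near the capacity.
- A+B+E+G: weight 5+3+10+2=20, value 25+12+21+14=72
- A+B+D+G: weight 5+3+9+2=19, value 25+12+14+14=65
- A+B+F+G: weight 5+3+11+2=21, value 25+12+13+14=64
- B+D+E+G: weight 3+9+10+2=24, value 12+14+21+14=61
- A+E+G: weight 5+10+2=17, value 25+21+14=60
Best: $72.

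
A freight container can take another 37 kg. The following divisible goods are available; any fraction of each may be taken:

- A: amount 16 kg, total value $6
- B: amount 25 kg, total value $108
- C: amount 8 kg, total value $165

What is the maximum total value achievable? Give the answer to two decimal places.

Take in order of value per unit:
- C (165/8 per unit): all 8 → value 165, running total 165.00
- B (108/25 per unit): all 25 → value 108, running total 273.00
- A (6/16 per unit): 4 of 16 → value 4×6/16 = 1.5000, running total 274.50
Total 274.50.

274.50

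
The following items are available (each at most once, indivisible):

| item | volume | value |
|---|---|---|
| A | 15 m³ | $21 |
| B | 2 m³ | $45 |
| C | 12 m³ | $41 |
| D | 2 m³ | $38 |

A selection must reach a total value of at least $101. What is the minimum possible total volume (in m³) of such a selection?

Subsets with value ≥ 101, sorted by total volume:
- B+C+D: volume 16, value 124
- A+B+D: volume 19, value 104
- A+B+C: volume 29, value 107
- A+B+C+D: volume 31, value 145
Minimum volume: 16 m³.

16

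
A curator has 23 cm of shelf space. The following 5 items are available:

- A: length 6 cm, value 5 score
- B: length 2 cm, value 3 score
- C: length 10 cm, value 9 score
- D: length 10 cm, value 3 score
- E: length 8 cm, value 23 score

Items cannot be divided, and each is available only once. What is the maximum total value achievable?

Check high-value combinations within 23 cm:
- B+C+E: length 2+10+8=20, value 3+9+23=35
- C+E: length 10+8=18, value 9+23=32
- A+B+E: length 6+2+8=16, value 5+3+23=31
- B+D+E: length 2+10+8=20, value 3+3+23=29
Best: 35 score.

35 score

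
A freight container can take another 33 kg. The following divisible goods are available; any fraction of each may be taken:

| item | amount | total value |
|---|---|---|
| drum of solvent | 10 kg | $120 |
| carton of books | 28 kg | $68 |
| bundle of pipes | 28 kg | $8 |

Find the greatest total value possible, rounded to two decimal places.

175.86

Take in order of value per unit:
- drum of solvent (120/10 per unit): all 10 → value 120, running total 120.00
- carton of books (68/28 per unit): 23 of 28 → value 23×68/28 = 55.8571, running total 175.86
Total 175.86.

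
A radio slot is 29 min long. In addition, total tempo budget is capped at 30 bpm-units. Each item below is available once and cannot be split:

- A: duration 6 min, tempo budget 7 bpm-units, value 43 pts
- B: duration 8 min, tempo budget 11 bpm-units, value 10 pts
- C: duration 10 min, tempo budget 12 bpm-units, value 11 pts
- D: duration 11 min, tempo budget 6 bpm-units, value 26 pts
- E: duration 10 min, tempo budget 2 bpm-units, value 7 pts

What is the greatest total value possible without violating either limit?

80 pts

Feasible sets respecting both limits:
- A+C+D: duration 27, tempo budget 25, value 80
- A+B+D: duration 25, tempo budget 24, value 79
- A+D+E: duration 27, tempo budget 15, value 76
Best: 80 pts.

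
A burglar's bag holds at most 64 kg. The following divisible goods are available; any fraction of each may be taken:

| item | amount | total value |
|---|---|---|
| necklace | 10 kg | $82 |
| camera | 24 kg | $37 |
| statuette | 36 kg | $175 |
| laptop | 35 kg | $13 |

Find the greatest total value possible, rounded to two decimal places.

284.75

Take in order of value per unit:
- necklace (82/10 per unit): all 10 → value 82, running total 82.00
- statuette (175/36 per unit): all 36 → value 175, running total 257.00
- camera (37/24 per unit): 18 of 24 → value 18×37/24 = 27.7500, running total 284.75
Total 284.75.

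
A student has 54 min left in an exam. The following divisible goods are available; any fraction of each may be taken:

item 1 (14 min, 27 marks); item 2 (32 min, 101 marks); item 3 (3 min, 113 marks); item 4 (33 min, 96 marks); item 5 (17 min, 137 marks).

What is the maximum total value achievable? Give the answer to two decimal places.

Take in order of value per unit:
- item 3 (113/3 per unit): all 3 → value 113, running total 113.00
- item 5 (137/17 per unit): all 17 → value 137, running total 250.00
- item 2 (101/32 per unit): all 32 → value 101, running total 351.00
- item 4 (96/33 per unit): 2 of 33 → value 2×96/33 = 5.8182, running total 356.82
Total 356.82.

356.82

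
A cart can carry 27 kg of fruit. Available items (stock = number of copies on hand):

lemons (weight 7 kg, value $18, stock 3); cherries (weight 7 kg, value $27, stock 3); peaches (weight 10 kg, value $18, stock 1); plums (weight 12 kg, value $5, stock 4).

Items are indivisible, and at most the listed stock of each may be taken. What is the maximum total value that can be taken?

$81

Best selections within weight 27 and stock limits:
- 3×cherries: weight 21, value 81
- 1×lemons + 2×cherries: weight 21, value 72
- 2×cherries + 1×peaches: weight 24, value 72
Best: $81.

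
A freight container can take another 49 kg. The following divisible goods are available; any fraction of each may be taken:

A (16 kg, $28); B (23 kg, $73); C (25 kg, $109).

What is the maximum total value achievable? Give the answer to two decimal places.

Take in order of value per unit:
- C (109/25 per unit): all 25 → value 109, running total 109.00
- B (73/23 per unit): all 23 → value 73, running total 182.00
- A (28/16 per unit): 1 of 16 → value 1×28/16 = 1.7500, running total 183.75
Total 183.75.

183.75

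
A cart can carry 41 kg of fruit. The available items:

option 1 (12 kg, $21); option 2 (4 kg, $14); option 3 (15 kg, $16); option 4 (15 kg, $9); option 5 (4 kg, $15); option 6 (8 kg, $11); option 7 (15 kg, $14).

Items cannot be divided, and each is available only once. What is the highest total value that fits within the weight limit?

$66

Check high-value combinations within 41 kg:
- option 1+option 2+option 3+option 5: weight 12+4+15+4=35, value 21+14+16+15=66
- option 1+option 2+option 5+option 7: weight 12+4+4+15=35, value 21+14+15+14=64
- option 1+option 3+option 5+option 6: weight 12+15+4+8=39, value 21+16+15+11=63
- option 1+option 2+option 3+option 6: weight 12+4+15+8=39, value 21+14+16+11=62
Best: $66.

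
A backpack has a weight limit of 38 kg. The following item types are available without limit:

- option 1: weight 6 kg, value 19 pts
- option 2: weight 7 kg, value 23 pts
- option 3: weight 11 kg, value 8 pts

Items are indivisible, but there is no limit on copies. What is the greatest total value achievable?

Best value-per-unit is option 2 at 23/7; filling with it alone gives 5×23 = 115.
Optimal mix: 4×option 1 + 2×option 2 → weight 38, value 122.

122 pts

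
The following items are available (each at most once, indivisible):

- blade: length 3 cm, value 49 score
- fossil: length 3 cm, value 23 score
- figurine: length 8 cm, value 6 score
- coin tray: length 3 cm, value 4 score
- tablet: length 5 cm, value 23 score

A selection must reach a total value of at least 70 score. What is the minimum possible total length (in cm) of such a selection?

Subsets with value ≥ 70, sorted by total length:
- blade+fossil: length 6, value 72
- blade+tablet: length 8, value 72
- blade+fossil+coin tray: length 9, value 76
- blade+fossil+tablet: length 11, value 95
Minimum length: 6 cm.

6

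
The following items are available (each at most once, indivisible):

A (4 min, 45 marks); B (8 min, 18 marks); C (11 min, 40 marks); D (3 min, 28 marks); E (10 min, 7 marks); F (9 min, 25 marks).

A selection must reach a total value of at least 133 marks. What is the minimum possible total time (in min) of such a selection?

Subsets with value ≥ 133, sorted by total time:
- A+C+D+F: time 27, value 138
- A+B+C+D+F: time 35, value 156
- A+B+C+D+E: time 36, value 138
- A+C+D+E+F: time 37, value 145
Minimum time: 27 min.

27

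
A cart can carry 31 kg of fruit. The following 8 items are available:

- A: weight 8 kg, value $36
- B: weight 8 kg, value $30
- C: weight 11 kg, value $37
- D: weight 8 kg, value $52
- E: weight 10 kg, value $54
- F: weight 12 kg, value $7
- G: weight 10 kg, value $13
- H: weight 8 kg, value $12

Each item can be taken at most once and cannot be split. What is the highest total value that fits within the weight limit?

Check high-value combinations within 31 kg:
- C+D+E: weight 11+8+10=29, value 37+52+54=143
- A+D+E: weight 8+8+10=26, value 36+52+54=142
- B+D+E: weight 8+8+10=26, value 30+52+54=136
- A+C+E: weight 8+11+10=29, value 36+37+54=127
- A+C+D: weight 8+11+8=27, value 36+37+52=125
Best: $143.

$143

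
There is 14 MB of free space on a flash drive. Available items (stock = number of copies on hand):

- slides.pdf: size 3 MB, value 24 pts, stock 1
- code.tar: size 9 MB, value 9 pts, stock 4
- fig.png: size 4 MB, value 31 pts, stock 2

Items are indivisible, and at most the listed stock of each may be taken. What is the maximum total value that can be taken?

Best selections within size 14 and stock limits:
- 1×slides.pdf + 2×fig.png: size 11, value 86
- 2×fig.png: size 8, value 62
- 1×slides.pdf + 1×fig.png: size 7, value 55
- 1×code.tar + 1×fig.png: size 13, value 40
Best: 86 pts.

86 pts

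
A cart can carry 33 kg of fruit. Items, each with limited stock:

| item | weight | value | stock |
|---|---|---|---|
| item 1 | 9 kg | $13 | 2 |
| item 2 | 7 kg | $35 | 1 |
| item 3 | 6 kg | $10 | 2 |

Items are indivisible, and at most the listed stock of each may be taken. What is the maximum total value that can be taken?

Best selections within weight 33 and stock limits:
- 2×item 1 + 1×item 2 + 1×item 3: weight 31, value 71
- 1×item 1 + 1×item 2 + 2×item 3: weight 28, value 68
- 2×item 1 + 1×item 2: weight 25, value 61
- 1×item 1 + 1×item 2 + 1×item 3: weight 22, value 58
Best: $71.

$71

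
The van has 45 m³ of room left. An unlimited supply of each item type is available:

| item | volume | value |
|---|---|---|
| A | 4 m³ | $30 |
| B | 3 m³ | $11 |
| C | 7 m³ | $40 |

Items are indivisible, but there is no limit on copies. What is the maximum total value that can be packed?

$330

Best value-per-unit is A at 30/4, and filling with it alone uses volume 11×4=44. No mix of the others beats 11×30 = 330.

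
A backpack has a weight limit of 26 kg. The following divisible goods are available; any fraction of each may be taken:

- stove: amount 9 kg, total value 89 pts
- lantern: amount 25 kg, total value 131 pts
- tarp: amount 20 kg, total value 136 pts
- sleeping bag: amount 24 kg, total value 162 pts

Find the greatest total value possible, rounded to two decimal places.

Take in order of value per unit:
- stove (89/9 per unit): all 9 → value 89, running total 89.00
- tarp (136/20 per unit): 17 of 20 → value 17×136/20 = 115.6000, running total 204.60
Total 204.60.

204.60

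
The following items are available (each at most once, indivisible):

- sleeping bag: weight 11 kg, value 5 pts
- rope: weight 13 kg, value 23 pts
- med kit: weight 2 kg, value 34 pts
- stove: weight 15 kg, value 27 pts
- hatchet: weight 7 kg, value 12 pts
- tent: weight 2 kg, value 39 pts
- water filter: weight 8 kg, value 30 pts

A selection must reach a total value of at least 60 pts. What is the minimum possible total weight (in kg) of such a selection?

4

Subsets with value ≥ 60, sorted by total weight:
- med kit+tent: weight 4, value 73
- tent+water filter: weight 10, value 69
Minimum weight: 4 kg.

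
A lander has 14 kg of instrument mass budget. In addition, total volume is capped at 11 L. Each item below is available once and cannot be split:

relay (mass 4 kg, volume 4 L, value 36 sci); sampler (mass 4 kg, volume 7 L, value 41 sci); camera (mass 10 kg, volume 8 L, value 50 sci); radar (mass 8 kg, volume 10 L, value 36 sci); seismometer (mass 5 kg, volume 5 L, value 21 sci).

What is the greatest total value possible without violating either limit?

77 sci

Feasible sets respecting both limits:
- relay+sampler: mass 8, volume 11, value 77
- relay+seismometer: mass 9, volume 9, value 57
- camera: mass 10, volume 8, value 50
Best: 77 sci.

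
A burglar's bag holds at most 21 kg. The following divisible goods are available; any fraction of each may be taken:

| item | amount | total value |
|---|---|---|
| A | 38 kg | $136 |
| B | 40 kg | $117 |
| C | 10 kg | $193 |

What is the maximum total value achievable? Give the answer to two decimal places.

232.37

Take in order of value per unit:
- C (193/10 per unit): all 10 → value 193, running total 193.00
- A (136/38 per unit): 11 of 38 → value 11×136/38 = 39.3684, running total 232.37
Total 232.37.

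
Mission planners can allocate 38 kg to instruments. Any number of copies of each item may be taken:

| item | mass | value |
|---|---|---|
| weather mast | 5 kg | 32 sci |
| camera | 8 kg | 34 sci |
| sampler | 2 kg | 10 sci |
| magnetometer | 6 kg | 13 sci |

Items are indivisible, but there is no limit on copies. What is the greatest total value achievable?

Best value-per-unit is weather mast at 32/5; filling with it alone gives 7×32 = 224.
Optimal mix: 7×weather mast + 1×sampler → mass 37, value 234.

234 sci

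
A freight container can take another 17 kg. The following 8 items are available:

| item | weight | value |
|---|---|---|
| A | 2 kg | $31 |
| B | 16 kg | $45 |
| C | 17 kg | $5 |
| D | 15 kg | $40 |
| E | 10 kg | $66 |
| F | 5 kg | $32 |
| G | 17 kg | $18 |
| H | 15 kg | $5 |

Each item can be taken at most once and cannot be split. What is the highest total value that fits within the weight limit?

$129

Check high-value combinations within 17 kg:
- A+E+F: weight 2+10+5=17, value 31+66+32=129
- E+F: weight 10+5=15, value 66+32=98
- A+E: weight 2+10=12, value 31+66=97
- A+D: weight 2+15=17, value 31+40=71
Best: $129.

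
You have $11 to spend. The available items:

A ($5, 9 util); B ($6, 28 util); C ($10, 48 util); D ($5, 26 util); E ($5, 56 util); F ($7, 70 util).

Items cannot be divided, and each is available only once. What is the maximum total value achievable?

84 util

Check high-value combinations within $11:
- B+E: cost 6+5=11, value 28+56=84
- D+E: cost 5+5=10, value 26+56=82
- F: cost 7, value 70
- A+E: cost 5+5=10, value 9+56=65
- E: cost 5, value 56
Best: 84 util.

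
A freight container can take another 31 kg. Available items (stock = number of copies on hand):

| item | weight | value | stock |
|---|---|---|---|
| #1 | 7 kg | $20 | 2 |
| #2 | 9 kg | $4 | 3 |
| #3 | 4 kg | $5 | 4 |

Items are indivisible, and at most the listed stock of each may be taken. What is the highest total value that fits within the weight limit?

Top feasible selections:
- 2×#1 + 4×#3: weight 30, value 60
- 2×#1 + 3×#3: weight 26, value 55
- 2×#1 + 1×#2 + 2×#3: weight 31, value 54
- 2×#1 + 2×#3: weight 22, value 50
Best: $60.

$60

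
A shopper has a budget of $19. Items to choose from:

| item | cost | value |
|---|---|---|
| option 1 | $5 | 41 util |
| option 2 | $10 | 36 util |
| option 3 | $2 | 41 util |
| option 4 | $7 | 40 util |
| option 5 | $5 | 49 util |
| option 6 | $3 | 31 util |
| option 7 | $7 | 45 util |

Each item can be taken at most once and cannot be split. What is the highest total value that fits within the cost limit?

This is a 0/1 knapsack; check combinations near the capacity.
- option 1+option 3+option 5+option 7: cost 5+2+5+7=19, value 41+41+49+45=176
- option 1+option 3+option 4+option 5: cost 5+2+7+5=19, value 41+41+40+49=171
- option 3+option 5+option 6+option 7: cost 2+5+3+7=17, value 41+49+31+45=166
Best: 176 util.

176 util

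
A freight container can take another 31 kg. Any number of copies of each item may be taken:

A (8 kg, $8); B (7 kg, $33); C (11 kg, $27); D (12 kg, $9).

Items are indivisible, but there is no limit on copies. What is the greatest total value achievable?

$132

Best value-per-unit is B at 33/7, and filling with it alone uses weight 4×7=28. No mix of the others beats 4×33 = 132.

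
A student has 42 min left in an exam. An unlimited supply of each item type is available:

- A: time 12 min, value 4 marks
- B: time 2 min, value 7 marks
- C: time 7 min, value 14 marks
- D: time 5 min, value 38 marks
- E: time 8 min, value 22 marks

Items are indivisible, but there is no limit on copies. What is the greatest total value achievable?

Best value-per-unit is D at 38/5; filling with it alone gives 8×38 = 304.
Optimal mix: 1×B + 8×D → time 42, value 311.

311 marks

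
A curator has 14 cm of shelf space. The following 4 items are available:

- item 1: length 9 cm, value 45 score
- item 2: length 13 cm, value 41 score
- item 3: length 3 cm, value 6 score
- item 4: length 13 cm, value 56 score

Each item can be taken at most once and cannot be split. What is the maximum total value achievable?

56 score

Check high-value combinations within 14 cm:
- item 4: length 13, value 56
- item 1+item 3: length 9+3=12, value 45+6=51
- item 1: length 9, value 45
Best: 56 score.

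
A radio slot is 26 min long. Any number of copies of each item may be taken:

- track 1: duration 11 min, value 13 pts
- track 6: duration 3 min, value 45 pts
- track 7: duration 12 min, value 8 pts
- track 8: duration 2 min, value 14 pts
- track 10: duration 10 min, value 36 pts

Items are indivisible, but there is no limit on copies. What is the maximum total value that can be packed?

374 pts

Best value-per-unit is track 6 at 45/3; filling with it alone gives 8×45 = 360.
Optimal mix: 8×track 6 + 1×track 8 → duration 26, value 374.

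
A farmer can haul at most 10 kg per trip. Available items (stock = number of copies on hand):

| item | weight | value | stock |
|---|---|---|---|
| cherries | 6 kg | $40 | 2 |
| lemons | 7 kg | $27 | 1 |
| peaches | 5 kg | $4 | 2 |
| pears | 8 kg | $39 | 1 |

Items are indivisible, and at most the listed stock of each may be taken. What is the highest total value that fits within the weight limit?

$40

Best selections within weight 10 and stock limits:
- 1×cherries: weight 6, value 40
- 1×pears: weight 8, value 39
- 1×lemons: weight 7, value 27
Best: $40.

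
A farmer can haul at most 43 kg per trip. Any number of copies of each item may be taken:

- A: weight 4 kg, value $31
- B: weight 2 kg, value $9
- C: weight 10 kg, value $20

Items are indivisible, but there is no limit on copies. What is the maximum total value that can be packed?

Best value-per-unit is A at 31/4; filling with it alone gives 10×31 = 310.
Optimal mix: 10×A + 1×B → weight 42, value 319.

$319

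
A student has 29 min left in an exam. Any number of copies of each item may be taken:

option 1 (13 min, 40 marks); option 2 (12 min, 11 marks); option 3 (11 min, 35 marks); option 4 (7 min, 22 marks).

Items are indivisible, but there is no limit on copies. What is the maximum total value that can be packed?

Best value-per-unit is option 3 at 35/11; filling with it alone gives 2×35 = 70.
Optimal mix: 2×option 3 + 1×option 4 → time 29, value 92.

92 marks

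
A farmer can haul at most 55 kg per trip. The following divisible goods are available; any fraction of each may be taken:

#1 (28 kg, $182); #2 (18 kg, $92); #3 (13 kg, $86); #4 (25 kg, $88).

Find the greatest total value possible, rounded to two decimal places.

339.56

Take in order of value per unit:
- #3 (86/13 per unit): all 13 → value 86, running total 86.00
- #1 (182/28 per unit): all 28 → value 182, running total 268.00
- #2 (92/18 per unit): 14 of 18 → value 14×92/18 = 71.5556, running total 339.56
Total 339.56.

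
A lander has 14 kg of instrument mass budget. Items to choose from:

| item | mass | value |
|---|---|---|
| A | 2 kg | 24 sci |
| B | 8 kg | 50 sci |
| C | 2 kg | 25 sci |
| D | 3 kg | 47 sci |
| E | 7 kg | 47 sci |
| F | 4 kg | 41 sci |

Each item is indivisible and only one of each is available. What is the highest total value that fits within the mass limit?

143 sci

Check high-value combinations within 14 kg:
- A+C+D+E: mass 2+2+3+7=14, value 24+25+47+47=143
- A+C+D+F: mass 2+2+3+4=11, value 24+25+47+41=137
- D+E+F: mass 3+7+4=14, value 47+47+41=135
- B+C+D: mass 8+2+3=13, value 50+25+47=122
- A+B+D: mass 2+8+3=13, value 24+50+47=121
Best: 143 sci.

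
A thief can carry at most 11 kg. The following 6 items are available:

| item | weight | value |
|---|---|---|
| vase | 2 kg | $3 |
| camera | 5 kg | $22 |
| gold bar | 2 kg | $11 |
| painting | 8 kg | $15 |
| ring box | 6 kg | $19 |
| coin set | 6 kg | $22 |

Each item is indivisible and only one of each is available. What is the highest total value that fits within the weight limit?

Check high-value combinations within 11 kg:
- camera+coin set: weight 5+6=11, value 22+22=44
- camera+ring box: weight 5+6=11, value 22+19=41
- vase+camera+gold bar: weight 2+5+2=9, value 3+22+11=36
Best: $44.

$44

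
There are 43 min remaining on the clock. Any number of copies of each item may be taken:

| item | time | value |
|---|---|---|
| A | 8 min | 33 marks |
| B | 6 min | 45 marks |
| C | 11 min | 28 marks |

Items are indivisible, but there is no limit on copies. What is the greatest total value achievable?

315 marks

Best value-per-unit is B at 45/6, and filling with it alone uses time 7×6=42. No mix of the others beats 7×45 = 315.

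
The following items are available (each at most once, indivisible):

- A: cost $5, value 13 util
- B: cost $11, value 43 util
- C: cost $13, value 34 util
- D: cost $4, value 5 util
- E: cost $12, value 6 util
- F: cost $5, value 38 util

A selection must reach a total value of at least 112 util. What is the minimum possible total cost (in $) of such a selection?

Subsets with value ≥ 112, sorted by total cost:
- B+C+F: cost 29, value 115
- B+C+D+F: cost 33, value 120
- A+B+C+F: cost 34, value 128
- A+B+C+D+F: cost 38, value 133
Minimum cost: 29 $.

29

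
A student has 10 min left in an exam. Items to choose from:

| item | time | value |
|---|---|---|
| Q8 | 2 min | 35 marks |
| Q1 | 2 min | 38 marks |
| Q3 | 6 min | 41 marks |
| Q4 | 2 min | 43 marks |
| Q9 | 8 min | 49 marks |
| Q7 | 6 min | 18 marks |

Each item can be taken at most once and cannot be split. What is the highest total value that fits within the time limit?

122 marks

Check high-value combinations within 10 min:
- Q1+Q3+Q4: time 2+6+2=10, value 38+41+43=122
- Q8+Q3+Q4: time 2+6+2=10, value 35+41+43=119
- Q8+Q1+Q4: time 2+2+2=6, value 35+38+43=116
- Q8+Q1+Q3: time 2+2+6=10, value 35+38+41=114
- Q1+Q4+Q7: time 2+2+6=10, value 38+43+18=99
Best: 122 marks.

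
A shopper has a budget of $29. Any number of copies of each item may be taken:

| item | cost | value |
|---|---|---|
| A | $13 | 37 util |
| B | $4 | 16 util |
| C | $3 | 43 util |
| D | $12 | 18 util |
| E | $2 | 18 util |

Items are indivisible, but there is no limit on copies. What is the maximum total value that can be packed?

Best value-per-unit is C at 43/3; filling with it alone gives 9×43 = 387.
Optimal mix: 9×C + 1×E → cost 29, value 405.

405 util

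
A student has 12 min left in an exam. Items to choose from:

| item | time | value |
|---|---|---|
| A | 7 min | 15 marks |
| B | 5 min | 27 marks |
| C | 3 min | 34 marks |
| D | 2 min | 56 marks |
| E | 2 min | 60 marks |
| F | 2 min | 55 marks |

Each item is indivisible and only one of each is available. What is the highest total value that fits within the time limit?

Check high-value combinations within 12 min:
- C+D+E+F: time 3+2+2+2=9, value 34+56+60+55=205
- B+D+E+F: time 5+2+2+2=11, value 27+56+60+55=198
- B+C+D+E: time 5+3+2+2=12, value 27+34+56+60=177
- B+C+E+F: time 5+3+2+2=12, value 27+34+60+55=176
- B+C+D+F: time 5+3+2+2=12, value 27+34+56+55=172
Best: 205 marks.

205 marks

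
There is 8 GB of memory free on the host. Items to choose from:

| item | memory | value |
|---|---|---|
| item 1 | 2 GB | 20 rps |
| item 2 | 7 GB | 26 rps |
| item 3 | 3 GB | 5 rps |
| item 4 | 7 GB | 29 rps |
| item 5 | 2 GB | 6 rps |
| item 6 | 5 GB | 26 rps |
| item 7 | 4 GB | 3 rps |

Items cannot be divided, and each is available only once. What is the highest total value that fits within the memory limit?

Check high-value combinations within 8 GB:
- item 1+item 6: memory 2+5=7, value 20+26=46
- item 5+item 6: memory 2+5=7, value 6+26=32
- item 1+item 3+item 5: memory 2+3+2=7, value 20+5+6=31
- item 3+item 6: memory 3+5=8, value 5+26=31
Best: 46 rps.

46 rps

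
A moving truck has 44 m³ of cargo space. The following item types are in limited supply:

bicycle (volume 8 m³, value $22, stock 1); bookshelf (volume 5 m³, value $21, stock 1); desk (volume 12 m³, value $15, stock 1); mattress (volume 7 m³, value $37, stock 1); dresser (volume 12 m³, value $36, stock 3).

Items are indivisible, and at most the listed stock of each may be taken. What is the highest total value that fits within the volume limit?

$152

Top feasible selections:
- 1×bicycle + 1×bookshelf + 1×mattress + 2×dresser: volume 44, value 152
- 1×mattress + 3×dresser: volume 43, value 145
- 1×bicycle + 1×mattress + 2×dresser: volume 39, value 131
- 1×bicycle + 1×bookshelf + 1×desk + 1×mattress + 1×dresser: volume 44, value 131
Best: $152.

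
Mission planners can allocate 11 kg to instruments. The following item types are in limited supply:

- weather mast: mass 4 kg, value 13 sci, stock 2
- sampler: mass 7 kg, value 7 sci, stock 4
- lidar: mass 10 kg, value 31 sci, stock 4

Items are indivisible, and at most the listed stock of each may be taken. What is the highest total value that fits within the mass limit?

Top feasible selections:
- 1×lidar: mass 10, value 31
- 2×weather mast: mass 8, value 26
Best: 31 sci.

31 sci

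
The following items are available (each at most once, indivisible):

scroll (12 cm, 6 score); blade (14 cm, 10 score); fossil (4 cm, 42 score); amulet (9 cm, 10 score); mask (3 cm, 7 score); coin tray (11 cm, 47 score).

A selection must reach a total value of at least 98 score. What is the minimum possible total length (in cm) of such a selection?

Subsets with value ≥ 98, sorted by total length:
- fossil+amulet+coin tray: length 24, value 99
- fossil+amulet+mask+coin tray: length 27, value 106
Minimum length: 24 cm.

24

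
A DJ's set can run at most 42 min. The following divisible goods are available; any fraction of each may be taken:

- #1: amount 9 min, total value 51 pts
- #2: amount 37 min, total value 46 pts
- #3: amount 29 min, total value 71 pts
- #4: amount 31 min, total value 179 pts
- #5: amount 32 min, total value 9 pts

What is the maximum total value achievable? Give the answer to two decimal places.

Take in order of value per unit:
- #4 (179/31 per unit): all 31 → value 179, running total 179.00
- #1 (51/9 per unit): all 9 → value 51, running total 230.00
- #3 (71/29 per unit): 2 of 29 → value 2×71/29 = 4.8966, running total 234.90
Total 234.90.

234.90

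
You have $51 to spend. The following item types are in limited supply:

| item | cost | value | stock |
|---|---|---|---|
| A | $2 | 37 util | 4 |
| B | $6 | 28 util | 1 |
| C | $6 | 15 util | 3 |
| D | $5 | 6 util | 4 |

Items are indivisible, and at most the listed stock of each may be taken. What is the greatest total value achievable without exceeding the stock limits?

Top feasible selections:
- 4×A + 1×B + 3×C + 3×D: cost 47, value 239
- 4×A + 1×B + 3×C + 2×D: cost 42, value 233
- 4×A + 1×B + 2×C + 4×D: cost 46, value 230
- 4×A + 1×B + 3×C + 1×D: cost 37, value 227
Best: 239 util.

239 util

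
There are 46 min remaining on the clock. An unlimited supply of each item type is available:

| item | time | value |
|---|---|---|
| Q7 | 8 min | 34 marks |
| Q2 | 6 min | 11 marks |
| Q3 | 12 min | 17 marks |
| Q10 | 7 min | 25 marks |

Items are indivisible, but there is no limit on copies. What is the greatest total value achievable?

Best value-per-unit is Q7 at 34/8; filling with it alone gives 5×34 = 170.
Optimal mix: 4×Q7 + 2×Q10 → time 46, value 186.

186 marks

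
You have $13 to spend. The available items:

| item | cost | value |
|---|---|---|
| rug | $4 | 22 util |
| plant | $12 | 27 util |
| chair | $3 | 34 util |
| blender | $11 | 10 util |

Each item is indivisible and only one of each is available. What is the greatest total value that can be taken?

Check high-value combinations within $13:
- rug+chair: cost 4+3=7, value 22+34=56
- chair: cost 3, value 34
- plant: cost 12, value 27
Best: 56 util.

56 util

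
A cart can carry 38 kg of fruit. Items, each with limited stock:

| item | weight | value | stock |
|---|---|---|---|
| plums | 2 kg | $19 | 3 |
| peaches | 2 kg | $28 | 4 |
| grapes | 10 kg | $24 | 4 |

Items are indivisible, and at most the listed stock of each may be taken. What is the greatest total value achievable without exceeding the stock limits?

Best selections within weight 38 and stock limits:
- 3×plums + 4×peaches + 2×grapes: weight 34, value 217
- 2×plums + 4×peaches + 2×grapes: weight 32, value 198
- 3×plums + 4×peaches + 1×grapes: weight 24, value 193
- 3×plums + 3×peaches + 2×grapes: weight 32, value 189
Best: $217.

$217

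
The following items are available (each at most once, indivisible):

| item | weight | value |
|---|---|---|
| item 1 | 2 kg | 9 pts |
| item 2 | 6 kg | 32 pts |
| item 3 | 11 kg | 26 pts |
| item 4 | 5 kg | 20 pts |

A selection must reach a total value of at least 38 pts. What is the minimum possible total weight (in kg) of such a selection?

Subsets with value ≥ 38, sorted by total weight:
- item 1+item 2: weight 8, value 41
- item 2+item 4: weight 11, value 52
Minimum weight: 8 kg.

8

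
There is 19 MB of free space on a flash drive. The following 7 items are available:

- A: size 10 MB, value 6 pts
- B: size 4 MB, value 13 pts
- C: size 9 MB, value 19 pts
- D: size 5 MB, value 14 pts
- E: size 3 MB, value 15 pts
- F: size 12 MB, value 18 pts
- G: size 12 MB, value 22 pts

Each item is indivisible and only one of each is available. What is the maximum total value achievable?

Check high-value combinations within 19 MB:
- B+E+G: size 4+3+12=19, value 13+15+22=50
- C+D+E: size 9+5+3=17, value 19+14+15=48
- B+C+E: size 4+9+3=16, value 13+19+15=47
- B+C+D: size 4+9+5=18, value 13+19+14=46
Best: 50 pts.

50 pts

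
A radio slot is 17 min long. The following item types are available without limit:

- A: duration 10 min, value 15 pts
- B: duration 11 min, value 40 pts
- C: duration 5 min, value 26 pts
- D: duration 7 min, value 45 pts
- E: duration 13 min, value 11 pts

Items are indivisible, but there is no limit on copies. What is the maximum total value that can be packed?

97 pts

Best value-per-unit is D at 45/7; filling with it alone gives 2×45 = 90.
Optimal mix: 2×C + 1×D → duration 17, value 97.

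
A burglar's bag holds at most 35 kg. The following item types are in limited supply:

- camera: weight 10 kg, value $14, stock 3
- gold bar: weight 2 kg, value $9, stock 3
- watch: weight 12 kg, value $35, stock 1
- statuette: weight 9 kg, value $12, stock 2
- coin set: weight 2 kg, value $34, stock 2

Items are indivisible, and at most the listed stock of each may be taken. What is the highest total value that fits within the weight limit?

Best selections within weight 35 and stock limits:
- 1×camera + 3×gold bar + 1×watch + 2×coin set: weight 32, value 144
- 3×gold bar + 1×watch + 1×statuette + 2×coin set: weight 31, value 142
- 1×camera + 2×gold bar + 1×watch + 2×coin set: weight 30, value 135
Best: $144.

$144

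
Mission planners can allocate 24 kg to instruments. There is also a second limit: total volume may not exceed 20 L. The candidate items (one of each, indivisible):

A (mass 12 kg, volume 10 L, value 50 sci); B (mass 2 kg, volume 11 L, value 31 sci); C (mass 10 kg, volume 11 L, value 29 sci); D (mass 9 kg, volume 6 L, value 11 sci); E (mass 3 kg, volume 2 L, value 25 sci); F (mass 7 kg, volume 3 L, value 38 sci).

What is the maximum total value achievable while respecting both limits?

Feasible sets respecting both limits:
- A+E+F: mass 22, volume 15, value 113
- B+E+F: mass 12, volume 16, value 94
- C+E+F: mass 20, volume 16, value 92
- A+F: mass 19, volume 13, value 88
Best: 113 sci.

113 sci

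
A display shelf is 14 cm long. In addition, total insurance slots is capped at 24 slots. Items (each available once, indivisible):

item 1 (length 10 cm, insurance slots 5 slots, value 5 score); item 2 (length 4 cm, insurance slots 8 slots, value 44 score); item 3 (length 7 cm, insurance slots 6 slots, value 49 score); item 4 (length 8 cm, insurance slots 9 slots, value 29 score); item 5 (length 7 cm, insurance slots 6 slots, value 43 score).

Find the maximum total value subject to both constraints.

Feasible sets respecting both limits:
- item 2+item 3: length 11, insurance slots 14, value 93
- item 3+item 5: length 14, insurance slots 12, value 92
- item 2+item 5: length 11, insurance slots 14, value 87
- item 2+item 4: length 12, insurance slots 17, value 73
Best: 93 score.

93 score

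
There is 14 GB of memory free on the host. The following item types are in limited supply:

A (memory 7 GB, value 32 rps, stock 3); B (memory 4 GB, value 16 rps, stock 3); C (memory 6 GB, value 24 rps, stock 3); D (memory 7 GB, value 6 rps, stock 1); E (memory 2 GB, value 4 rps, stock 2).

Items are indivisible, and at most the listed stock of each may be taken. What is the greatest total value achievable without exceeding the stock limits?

64 rps

Top feasible selections:
- 2×A: memory 14, value 64
- 1×A + 1×C: memory 13, value 56
- 2×B + 1×C: memory 14, value 56
Best: 64 rps.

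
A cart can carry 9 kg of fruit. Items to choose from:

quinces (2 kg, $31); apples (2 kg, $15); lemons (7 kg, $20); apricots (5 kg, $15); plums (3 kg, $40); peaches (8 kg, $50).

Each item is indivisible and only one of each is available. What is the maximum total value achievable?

This is a 0/1 knapsack; check combinations near the capacity.
- quinces+apples+plums: weight 2+2+3=7, value 31+15+40=86
- quinces+plums: weight 2+3=5, value 31+40=71
- quinces+apples+apricots: weight 2+2+5=9, value 31+15+15=61
- apples+plums: weight 2+3=5, value 15+40=55
- apricots+plums: weight 5+3=8, value 15+40=55
Best: $86.

$86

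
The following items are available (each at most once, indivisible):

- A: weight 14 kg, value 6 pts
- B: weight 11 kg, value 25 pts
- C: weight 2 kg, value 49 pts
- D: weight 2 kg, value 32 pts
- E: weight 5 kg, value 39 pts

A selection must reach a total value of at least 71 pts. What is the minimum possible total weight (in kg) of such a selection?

Subsets with value ≥ 71, sorted by total weight:
- C+D: weight 4, value 81
- C+E: weight 7, value 88
- D+E: weight 7, value 71
Minimum weight: 4 kg.

4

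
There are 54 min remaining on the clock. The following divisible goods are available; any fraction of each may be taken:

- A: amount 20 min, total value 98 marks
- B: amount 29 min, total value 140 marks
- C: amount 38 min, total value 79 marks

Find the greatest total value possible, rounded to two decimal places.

Take in order of value per unit:
- A (98/20 per unit): all 20 → value 98, running total 98.00
- B (140/29 per unit): all 29 → value 140, running total 238.00
- C (79/38 per unit): 5 of 38 → value 5×79/38 = 10.3947, running total 248.39
Total 248.39.

248.39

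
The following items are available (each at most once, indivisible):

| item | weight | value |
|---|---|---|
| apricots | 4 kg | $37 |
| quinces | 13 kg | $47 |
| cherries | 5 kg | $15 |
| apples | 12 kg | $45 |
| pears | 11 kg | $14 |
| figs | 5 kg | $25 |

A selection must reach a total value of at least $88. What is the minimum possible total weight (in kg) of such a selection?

Subsets with value ≥ 88, sorted by total weight:
- apricots+apples+figs: weight 21, value 107
- apricots+cherries+apples: weight 21, value 97
- apricots+quinces+figs: weight 22, value 109
- apricots+quinces+cherries: weight 22, value 99
Minimum weight: 21 kg.

21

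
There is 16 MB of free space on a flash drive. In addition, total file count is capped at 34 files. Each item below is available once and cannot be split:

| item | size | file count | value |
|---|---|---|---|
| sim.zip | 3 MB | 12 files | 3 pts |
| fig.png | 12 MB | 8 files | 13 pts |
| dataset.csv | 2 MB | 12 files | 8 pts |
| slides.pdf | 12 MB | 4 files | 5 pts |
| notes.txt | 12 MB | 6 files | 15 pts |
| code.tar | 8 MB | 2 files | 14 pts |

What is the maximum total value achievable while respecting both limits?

25 pts

Feasible sets respecting both limits:
- sim.zip+dataset.csv+code.tar: size 13, file count 26, value 25
- dataset.csv+notes.txt: size 14, file count 18, value 23
- dataset.csv+code.tar: size 10, file count 14, value 22
Best: 25 pts.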